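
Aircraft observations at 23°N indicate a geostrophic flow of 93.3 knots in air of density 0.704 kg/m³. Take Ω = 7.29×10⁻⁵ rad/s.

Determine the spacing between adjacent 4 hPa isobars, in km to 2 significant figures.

Coriolis parameter at 23°N:
f = 2Ω sin φ = 2 × 7.29×10⁻⁵ × sin 23° = 5.70×10⁻⁵ s⁻¹
Wind speed in SI: 93.3 knots = 48.0 m/s
Geostrophic balance rearranged: |∂P/∂n| = f ρ V_g
|∂P/∂n| = 5.70×10⁻⁵ × 0.704 × 48.0 = 1.92×10⁻³ Pa/m
Isobar spacing: Δn = ΔP/|∂P/∂n| = 400 Pa / 1.92×10⁻³ Pa/m = 207794 m ≈ 210 km

210 km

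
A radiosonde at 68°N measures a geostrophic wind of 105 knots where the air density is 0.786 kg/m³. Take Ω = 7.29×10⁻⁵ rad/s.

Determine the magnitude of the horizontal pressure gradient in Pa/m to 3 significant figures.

Coriolis parameter at 68°N:
f = 2Ω sin φ = 2 × 7.29×10⁻⁵ × sin 68° = 1.35×10⁻⁴ s⁻¹
Wind speed in SI: 105 knots = 54.0 m/s
Geostrophic balance rearranged: |∂P/∂n| = f ρ V_g
|∂P/∂n| = 1.35×10⁻⁴ × 0.786 × 54.0 = 5.74×10⁻³ Pa/m

5.74×10⁻³ Pa/m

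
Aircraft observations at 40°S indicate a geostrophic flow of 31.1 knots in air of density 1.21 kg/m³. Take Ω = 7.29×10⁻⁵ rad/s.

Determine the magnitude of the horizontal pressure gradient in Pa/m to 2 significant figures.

1.8×10⁻³ Pa/m

Coriolis parameter at 40°S:
f = 2Ω sin φ = 2 × 7.29×10⁻⁵ × sin 40° = 9.37×10⁻⁵ s⁻¹
Wind speed in SI: 31.1 knots = 16.0 m/s
Geostrophic balance rearranged: |∂P/∂n| = f ρ V_g
|∂P/∂n| = 9.37×10⁻⁵ × 1.21 × 16.0 = 1.81×10⁻³ Pa/m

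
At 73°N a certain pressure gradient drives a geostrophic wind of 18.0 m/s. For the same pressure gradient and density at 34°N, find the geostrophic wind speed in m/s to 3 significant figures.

30.8 m/s

With the same pressure gradient and density, V_g ∝ 1/f ∝ 1/sin φ.
V₂ = V₁ · sin φ₁ / sin φ₂ = 18.0 × sin 73° / sin 34°
V₂ = 18.0 × 0.9563/0.5592 = 30.8 m/s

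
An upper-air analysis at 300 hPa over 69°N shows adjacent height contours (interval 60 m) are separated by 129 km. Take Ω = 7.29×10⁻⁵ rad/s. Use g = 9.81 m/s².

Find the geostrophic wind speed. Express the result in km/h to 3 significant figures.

Coriolis parameter at 69°N:
f = 2Ω sin φ = 2 × 7.29×10⁻⁵ × sin 69° = 1.36×10⁻⁴ s⁻¹
Height gradient: |∂Z/∂n| = 60 m / 129000 m = 4.65×10⁻⁴
On a pressure surface, geostrophic balance gives V_g = (g/f)|∂Z/∂n|:
V_g = 9.81 × 4.65×10⁻⁴ / 1.36×10⁻⁴ = 33.5 m/s
Converting: 33.5 m/s × 3.6 = 121 km/h

121 km/h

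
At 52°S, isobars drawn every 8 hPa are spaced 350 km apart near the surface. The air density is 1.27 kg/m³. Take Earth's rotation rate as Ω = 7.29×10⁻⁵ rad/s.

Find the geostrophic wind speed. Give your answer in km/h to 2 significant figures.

Coriolis parameter at 52°S:
f = 2Ω sin φ = 2 × 7.29×10⁻⁵ × sin 52° = 1.15×10⁻⁴ s⁻¹
Pressure gradient: |∂P/∂n| = 800 Pa / 350000 m = 2.29×10⁻³ Pa/m
Geostrophic balance (pressure-gradient force = Coriolis force):
V_g = (1/(fρ)) |∂P/∂n| = 2.29×10⁻³ / (1.15×10⁻⁴ × 1.27) = 15.7 m/s
Converting: 15.7 m/s × 3.6 = 56 km/h

56 km/h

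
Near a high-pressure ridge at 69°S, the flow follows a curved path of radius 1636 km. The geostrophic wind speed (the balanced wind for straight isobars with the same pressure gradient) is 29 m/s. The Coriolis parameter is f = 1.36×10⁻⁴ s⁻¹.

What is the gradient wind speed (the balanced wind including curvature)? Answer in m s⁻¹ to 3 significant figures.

Around a high, pressure-gradient force acts outward with centrifugal, so Coriolis balances both:
fV = (1/ρ)|∂P/∂n| + V²/R  →  V² − fR·V + fR·V_g = 0
With fR = 1.36×10⁻⁴ × 1636×10³ m = 222 m/s:
V = [fR − √((fR)² − 4 fR V_g)]/2 = [222 − √(222² − 4×222×29)]/2 = 34.3 m/s
Supergeostrophic (V > V_g = 29 m/s), as expected around a high.

34.3 m s⁻¹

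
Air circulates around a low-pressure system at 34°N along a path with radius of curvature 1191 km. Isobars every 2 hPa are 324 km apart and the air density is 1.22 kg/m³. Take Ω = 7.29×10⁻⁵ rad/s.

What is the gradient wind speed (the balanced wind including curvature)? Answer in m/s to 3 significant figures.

Coriolis parameter at 34°N:
f = 2Ω sin φ = 2 × 7.29×10⁻⁵ × sin 34° = 8.15×10⁻⁵ s⁻¹
Pressure gradient: |∂P/∂n| = 200 Pa / 324000 m = 6.17×10⁻⁴ Pa/m
Geostrophic speed: V_g = |∂P/∂n|/(fρ) = 6.17×10⁻⁴/(8.15×10⁻⁵ × 1.22) = 6.21 m/s
Around a low, centrifugal force acts outward with Coriolis, so pressure-gradient force balances both:
(1/ρ)|∂P/∂n| = fV + V²/R  →  V² + fR·V − fR·V_g = 0
With fR = 8.15×10⁻⁵ × 1191×10³ m = 97.1 m/s:
V = [−fR + √((fR)² + 4 fR V_g)]/2 = [−97.1 + √(97.1² + 4×97.1×6.21)]/2 = 5.85 m/s
Subgeostrophic (V < V_g = 6.21 m/s), as expected around a low.

5.85 m/s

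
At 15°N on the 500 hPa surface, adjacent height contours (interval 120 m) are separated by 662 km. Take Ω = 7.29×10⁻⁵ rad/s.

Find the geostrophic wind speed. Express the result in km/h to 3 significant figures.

Coriolis parameter at 15°N:
f = 2Ω sin φ = 2 × 7.29×10⁻⁵ × sin 15° = 3.77×10⁻⁵ s⁻¹
Height gradient: |∂Z/∂n| = 120 m / 662000 m = 1.81×10⁻⁴
On a pressure surface, geostrophic balance gives V_g = (g/f)|∂Z/∂n|:
V_g = 9.81 × 1.81×10⁻⁴ / 3.77×10⁻⁵ = 47.1 m/s
Converting: 47.1 m/s × 3.6 = 170 km/h

170 km/h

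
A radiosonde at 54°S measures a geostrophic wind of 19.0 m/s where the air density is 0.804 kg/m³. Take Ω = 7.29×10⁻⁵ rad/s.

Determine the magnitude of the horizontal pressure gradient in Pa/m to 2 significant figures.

1.8×10⁻³ Pa/m

Coriolis parameter at 54°S:
f = 2Ω sin φ = 2 × 7.29×10⁻⁵ × sin 54° = 1.18×10⁻⁴ s⁻¹
Geostrophic balance rearranged: |∂P/∂n| = f ρ V_g
|∂P/∂n| = 1.18×10⁻⁴ × 0.804 × 19.0 = 1.80×10⁻³ Pa/m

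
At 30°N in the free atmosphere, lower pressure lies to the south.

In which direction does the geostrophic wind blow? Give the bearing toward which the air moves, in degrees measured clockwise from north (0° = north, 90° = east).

The pressure-gradient force points toward the south (bearing 180°).
Geostrophic balance: in the Northern Hemisphere the Coriolis force deflects motion to the right, so the geostrophic wind blows 90° to the right of the pressure-gradient force (low pressure on the left).
Rotating 180° by 90° clockwise gives 270° — the wind blows toward the west.

270°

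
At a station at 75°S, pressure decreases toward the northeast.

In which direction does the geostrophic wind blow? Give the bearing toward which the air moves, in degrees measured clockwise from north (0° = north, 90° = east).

315°

The pressure-gradient force points toward the northeast (bearing 045°).
Geostrophic balance: in the Southern Hemisphere the Coriolis force deflects motion to the left, so the geostrophic wind blows 90° to the left of the pressure-gradient force (low pressure on the right).
Rotating 045° by 90° counterclockwise gives 315° — the wind blows toward the northwest.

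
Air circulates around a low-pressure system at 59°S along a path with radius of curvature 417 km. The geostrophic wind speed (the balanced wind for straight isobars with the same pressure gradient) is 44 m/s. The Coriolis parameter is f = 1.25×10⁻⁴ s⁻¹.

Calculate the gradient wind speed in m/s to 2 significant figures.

Around a low, centrifugal force acts outward with Coriolis, so pressure-gradient force balances both:
(1/ρ)|∂P/∂n| = fV + V²/R  →  V² + fR·V − fR·V_g = 0
With fR = 1.25×10⁻⁴ × 417×10³ m = 52.1 m/s:
V = [−fR + √((fR)² + 4 fR V_g)]/2 = [−52.1 + √(52.1² + 4×52.1×44)]/2 = 28.5 m/s
Subgeostrophic (V < V_g = 44 m/s), as expected around a low.

28 m/s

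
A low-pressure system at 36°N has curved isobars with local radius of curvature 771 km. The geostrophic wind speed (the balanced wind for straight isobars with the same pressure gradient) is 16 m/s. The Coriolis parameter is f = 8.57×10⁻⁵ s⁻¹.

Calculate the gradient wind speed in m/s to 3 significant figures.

13.3 m/s

Around a low, centrifugal force acts outward with Coriolis, so pressure-gradient force balances both:
(1/ρ)|∂P/∂n| = fV + V²/R  →  V² + fR·V − fR·V_g = 0
With fR = 8.57×10⁻⁵ × 771×10³ m = 66.1 m/s:
V = [−fR + √((fR)² + 4 fR V_g)]/2 = [−66.1 + √(66.1² + 4×66.1×16)]/2 = 13.3 m/s
Subgeostrophic (V < V_g = 16 m/s), as expected around a low.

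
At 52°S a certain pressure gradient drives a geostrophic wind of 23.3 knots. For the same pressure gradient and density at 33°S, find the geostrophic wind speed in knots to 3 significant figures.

33.7 knots

With the same pressure gradient and density, V_g ∝ 1/f ∝ 1/sin φ.
V₂ = V₁ · sin φ₁ / sin φ₂ = 23.3 × sin 52° / sin 33°
V₂ = 23.3 × 0.7880/0.5446 = 33.7 knots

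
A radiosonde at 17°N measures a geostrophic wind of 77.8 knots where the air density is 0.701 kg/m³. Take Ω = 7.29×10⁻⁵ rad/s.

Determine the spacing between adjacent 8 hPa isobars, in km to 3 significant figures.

Coriolis parameter at 17°N:
f = 2Ω sin φ = 2 × 7.29×10⁻⁵ × sin 17° = 4.26×10⁻⁵ s⁻¹
Wind speed in SI: 77.8 knots = 40.0 m/s
Geostrophic balance rearranged: |∂P/∂n| = f ρ V_g
|∂P/∂n| = 4.26×10⁻⁵ × 0.701 × 40.0 = 1.20×10⁻³ Pa/m
Isobar spacing: Δn = ΔP/|∂P/∂n| = 800 Pa / 1.20×10⁻³ Pa/m = 668900 m ≈ 669 km

669 km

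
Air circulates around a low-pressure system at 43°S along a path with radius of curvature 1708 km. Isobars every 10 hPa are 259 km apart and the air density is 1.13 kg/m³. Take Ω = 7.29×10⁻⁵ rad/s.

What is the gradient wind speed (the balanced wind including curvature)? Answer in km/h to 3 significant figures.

105 km/h

Coriolis parameter at 43°S:
f = 2Ω sin φ = 2 × 7.29×10⁻⁵ × sin 43° = 9.94×10⁻⁵ s⁻¹
Pressure gradient: |∂P/∂n| = 1000 Pa / 259000 m = 3.86×10⁻³ Pa/m
Geostrophic speed: V_g = |∂P/∂n|/(fρ) = 3.86×10⁻³/(9.94×10⁻⁵ × 1.13) = 34.4 m/s
Around a low, centrifugal force acts outward with Coriolis, so pressure-gradient force balances both:
(1/ρ)|∂P/∂n| = fV + V²/R  →  V² + fR·V − fR·V_g = 0
With fR = 9.94×10⁻⁵ × 1708×10³ m = 170 m/s:
V = [−fR + √((fR)² + 4 fR V_g)]/2 = [−170 + √(170² + 4×170×34.4)]/2 = 29.3 m/s
Subgeostrophic (V < V_g = 34.4 m/s), as expected around a low.
Converting: 29.3 m/s × 3.6 = 105 km/h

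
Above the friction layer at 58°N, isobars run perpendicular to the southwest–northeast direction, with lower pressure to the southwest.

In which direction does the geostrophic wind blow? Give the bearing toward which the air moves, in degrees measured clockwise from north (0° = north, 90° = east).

The pressure-gradient force points toward the southwest (bearing 225°).
Geostrophic balance: in the Northern Hemisphere the Coriolis force deflects motion to the right, so the geostrophic wind blows 90° to the right of the pressure-gradient force (low pressure on the left).
Rotating 225° by 90° clockwise gives 315° — the wind blows toward the northwest.

315°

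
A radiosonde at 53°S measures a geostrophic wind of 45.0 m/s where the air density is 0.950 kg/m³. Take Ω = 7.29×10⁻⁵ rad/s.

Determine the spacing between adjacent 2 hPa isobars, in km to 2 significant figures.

40 km

Coriolis parameter at 53°S:
f = 2Ω sin φ = 2 × 7.29×10⁻⁵ × sin 53° = 1.16×10⁻⁴ s⁻¹
Geostrophic balance rearranged: |∂P/∂n| = f ρ V_g
|∂P/∂n| = 1.16×10⁻⁴ × 0.950 × 45.0 = 4.98×10⁻³ Pa/m
Isobar spacing: Δn = ΔP/|∂P/∂n| = 200 Pa / 4.98×10⁻³ Pa/m = 40178 m ≈ 40 km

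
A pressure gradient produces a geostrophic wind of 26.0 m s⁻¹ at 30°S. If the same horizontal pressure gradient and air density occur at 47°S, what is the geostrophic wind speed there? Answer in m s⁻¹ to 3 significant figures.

17.8 m s⁻¹

With the same pressure gradient and density, V_g ∝ 1/f ∝ 1/sin φ.
V₂ = V₁ · sin φ₁ / sin φ₂ = 26.0 × sin 30° / sin 47°
V₂ = 26.0 × 0.5000/0.7314 = 17.8 m s⁻¹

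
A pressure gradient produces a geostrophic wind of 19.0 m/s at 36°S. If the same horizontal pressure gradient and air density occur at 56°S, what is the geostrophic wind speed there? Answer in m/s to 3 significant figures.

13.5 m/s

With the same pressure gradient and density, V_g ∝ 1/f ∝ 1/sin φ.
V₂ = V₁ · sin φ₁ / sin φ₂ = 19.0 × sin 36° / sin 56°
V₂ = 19.0 × 0.5878/0.8290 = 13.5 m/s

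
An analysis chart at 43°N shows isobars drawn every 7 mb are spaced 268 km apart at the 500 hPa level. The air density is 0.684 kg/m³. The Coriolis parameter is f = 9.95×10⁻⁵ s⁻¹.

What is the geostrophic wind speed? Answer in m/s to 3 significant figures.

38.4 m/s

Pressure gradient: |∂P/∂n| = 700 Pa / 268000 m = 2.61×10⁻³ Pa/m
Geostrophic balance (pressure-gradient force = Coriolis force):
V_g = (1/(fρ)) |∂P/∂n| = 2.61×10⁻³ / (9.95×10⁻⁵ × 0.684) = 38.4 m/s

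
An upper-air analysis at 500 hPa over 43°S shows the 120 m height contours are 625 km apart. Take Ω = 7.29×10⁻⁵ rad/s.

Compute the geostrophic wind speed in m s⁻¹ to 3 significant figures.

18.9 m s⁻¹

Coriolis parameter at 43°S:
f = 2Ω sin φ = 2 × 7.29×10⁻⁵ × sin 43° = 9.94×10⁻⁵ s⁻¹
Height gradient: |∂Z/∂n| = 120 m / 625000 m = 1.92×10⁻⁴
On a pressure surface, geostrophic balance gives V_g = (g/f)|∂Z/∂n|:
V_g = 9.81 × 1.92×10⁻⁴ / 9.94×10⁻⁵ = 18.9 m/s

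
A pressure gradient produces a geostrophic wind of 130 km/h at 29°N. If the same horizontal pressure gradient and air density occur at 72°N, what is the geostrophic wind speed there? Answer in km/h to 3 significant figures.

66.3 km/h

With the same pressure gradient and density, V_g ∝ 1/f ∝ 1/sin φ.
V₂ = V₁ · sin φ₁ / sin φ₂ = 130 × sin 29° / sin 72°
V₂ = 130 × 0.4848/0.9511 = 66.3 km/h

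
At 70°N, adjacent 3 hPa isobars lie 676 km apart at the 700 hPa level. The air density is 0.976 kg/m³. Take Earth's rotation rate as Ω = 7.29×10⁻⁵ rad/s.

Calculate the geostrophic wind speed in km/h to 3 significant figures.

Coriolis parameter at 70°N:
f = 2Ω sin φ = 2 × 7.29×10⁻⁵ × sin 70° = 1.37×10⁻⁴ s⁻¹
Pressure gradient: |∂P/∂n| = 300 Pa / 676000 m = 4.44×10⁻⁴ Pa/m
Geostrophic balance (pressure-gradient force = Coriolis force):
V_g = (1/(fρ)) |∂P/∂n| = 4.44×10⁻⁴ / (1.37×10⁻⁴ × 0.976) = 3.32 m/s
Converting: 3.32 m/s × 3.6 = 11.9 km/h

11.9 km/h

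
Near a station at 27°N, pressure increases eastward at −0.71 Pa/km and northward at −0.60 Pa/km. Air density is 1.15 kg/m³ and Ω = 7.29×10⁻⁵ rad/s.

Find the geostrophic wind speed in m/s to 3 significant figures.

Coriolis parameter at 27°N:
f = 2Ω sin φ = 2 × 7.29×10⁻⁵ × sin 27° = 6.62×10⁻⁵ s⁻¹
Component geostrophic relations (x east, y north):
u_g = −(1/(fρ)) ∂P/∂y,  v_g = (1/(fρ)) ∂P/∂x
u_g = −(−0.60×10⁻³)/(6.62×10⁻⁵ × 1.15) = 7.88 m/s;  v_g = (−0.71×10⁻³)/(6.62×10⁻⁵ × 1.15) = −9.33 m/s
|V_g| = √(u_g² + v_g²) = 12.2 m/s

12.2 m/s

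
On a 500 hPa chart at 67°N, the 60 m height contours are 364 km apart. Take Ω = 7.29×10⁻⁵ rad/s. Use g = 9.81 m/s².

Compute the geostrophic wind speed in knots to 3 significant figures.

Coriolis parameter at 67°N:
f = 2Ω sin φ = 2 × 7.29×10⁻⁵ × sin 67° = 1.34×10⁻⁴ s⁻¹
Height gradient: |∂Z/∂n| = 60 m / 364000 m = 1.65×10⁻⁴
On a pressure surface, geostrophic balance gives V_g = (g/f)|∂Z/∂n|:
V_g = 9.81 × 1.65×10⁻⁴ / 1.34×10⁻⁴ = 12.0 m/s
Converting: 12.0 m/s × 1.944 = 23.4 knots

23.4 knots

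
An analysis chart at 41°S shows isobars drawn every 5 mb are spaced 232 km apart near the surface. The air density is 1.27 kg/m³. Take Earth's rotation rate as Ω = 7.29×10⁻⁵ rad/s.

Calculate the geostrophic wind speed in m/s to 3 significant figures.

Coriolis parameter at 41°S:
f = 2Ω sin φ = 2 × 7.29×10⁻⁵ × sin 41° = 9.57×10⁻⁵ s⁻¹
Pressure gradient: |∂P/∂n| = 500 Pa / 232000 m = 2.16×10⁻³ Pa/m
Geostrophic balance (pressure-gradient force = Coriolis force):
V_g = (1/(fρ)) |∂P/∂n| = 2.16×10⁻³ / (9.57×10⁻⁵ × 1.27) = 17.7 m/s

17.7 m/s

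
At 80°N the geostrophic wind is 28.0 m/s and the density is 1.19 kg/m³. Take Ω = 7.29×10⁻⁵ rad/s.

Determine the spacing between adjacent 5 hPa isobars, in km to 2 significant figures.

Coriolis parameter at 80°N:
f = 2Ω sin φ = 2 × 7.29×10⁻⁵ × sin 80° = 1.44×10⁻⁴ s⁻¹
Geostrophic balance rearranged: |∂P/∂n| = f ρ V_g
|∂P/∂n| = 1.44×10⁻⁴ × 1.19 × 28.0 = 4.78×10⁻³ Pa/m
Isobar spacing: Δn = ΔP/|∂P/∂n| = 500 Pa / 4.78×10⁻³ Pa/m = 104510 m ≈ 100 km

100 km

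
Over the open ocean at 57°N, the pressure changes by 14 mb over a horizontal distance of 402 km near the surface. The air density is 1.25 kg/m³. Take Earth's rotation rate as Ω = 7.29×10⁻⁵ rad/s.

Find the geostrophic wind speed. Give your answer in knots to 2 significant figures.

Coriolis parameter at 57°N:
f = 2Ω sin φ = 2 × 7.29×10⁻⁵ × sin 57° = 1.22×10⁻⁴ s⁻¹
Pressure gradient: |∂P/∂n| = 1400 Pa / 402000 m = 3.48×10⁻³ Pa/m
Geostrophic balance (pressure-gradient force = Coriolis force):
V_g = (1/(fρ)) |∂P/∂n| = 3.48×10⁻³ / (1.22×10⁻⁴ × 1.25) = 22.8 m/s
Converting: 22.8 m/s × 1.944 = 44 knots

44 knots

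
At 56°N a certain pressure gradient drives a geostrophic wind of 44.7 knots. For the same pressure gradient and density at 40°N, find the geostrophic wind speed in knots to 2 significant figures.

With the same pressure gradient and density, V_g ∝ 1/f ∝ 1/sin φ.
V₂ = V₁ · sin φ₁ / sin φ₂ = 44.7 × sin 56° / sin 40°
V₂ = 44.7 × 0.8290/0.6428 = 58 knots

58 knots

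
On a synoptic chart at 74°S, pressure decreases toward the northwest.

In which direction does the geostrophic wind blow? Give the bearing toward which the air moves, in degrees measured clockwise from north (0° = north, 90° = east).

The pressure-gradient force points toward the northwest (bearing 315°).
Geostrophic balance: in the Southern Hemisphere the Coriolis force deflects motion to the left, so the geostrophic wind blows 90° to the left of the pressure-gradient force (low pressure on the right).
Rotating 315° by 90° counterclockwise gives 225° — the wind blows toward the southwest.

225°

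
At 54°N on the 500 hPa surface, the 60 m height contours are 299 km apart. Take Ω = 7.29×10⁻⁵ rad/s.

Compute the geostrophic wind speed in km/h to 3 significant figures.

Coriolis parameter at 54°N:
f = 2Ω sin φ = 2 × 7.29×10⁻⁵ × sin 54° = 1.18×10⁻⁴ s⁻¹
Height gradient: |∂Z/∂n| = 60 m / 299000 m = 2.01×10⁻⁴
On a pressure surface, geostrophic balance gives V_g = (g/f)|∂Z/∂n|:
V_g = 9.81 × 2.01×10⁻⁴ / 1.18×10⁻⁴ = 16.7 m/s
Converting: 16.7 m/s × 3.6 = 60.1 km/h

60.1 km/h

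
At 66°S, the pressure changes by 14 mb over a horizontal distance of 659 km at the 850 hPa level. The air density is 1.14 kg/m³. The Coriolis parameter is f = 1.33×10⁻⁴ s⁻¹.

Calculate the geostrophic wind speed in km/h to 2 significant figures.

50 km/h

Pressure gradient: |∂P/∂n| = 1400 Pa / 659000 m = 2.12×10⁻³ Pa/m
Geostrophic balance (pressure-gradient force = Coriolis force):
V_g = (1/(fρ)) |∂P/∂n| = 2.12×10⁻³ / (1.33×10⁻⁴ × 1.14) = 14.0 m/s
Converting: 14.0 m/s × 3.6 = 50 km/h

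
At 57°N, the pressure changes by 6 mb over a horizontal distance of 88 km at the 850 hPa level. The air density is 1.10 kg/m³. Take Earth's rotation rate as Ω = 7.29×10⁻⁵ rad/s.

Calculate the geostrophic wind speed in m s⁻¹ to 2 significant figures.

51 m s⁻¹

Coriolis parameter at 57°N:
f = 2Ω sin φ = 2 × 7.29×10⁻⁵ × sin 57° = 1.22×10⁻⁴ s⁻¹
Pressure gradient: |∂P/∂n| = 600 Pa / 88000 m = 6.82×10⁻³ Pa/m
Geostrophic balance (pressure-gradient force = Coriolis force):
V_g = (1/(fρ)) |∂P/∂n| = 6.82×10⁻³ / (1.22×10⁻⁴ × 1.10) = 50.7 m/s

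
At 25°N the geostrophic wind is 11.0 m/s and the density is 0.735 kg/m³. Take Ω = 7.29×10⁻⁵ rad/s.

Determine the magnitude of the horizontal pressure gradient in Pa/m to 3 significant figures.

4.98×10⁻⁴ Pa/m

Coriolis parameter at 25°N:
f = 2Ω sin φ = 2 × 7.29×10⁻⁵ × sin 25° = 6.16×10⁻⁵ s⁻¹
Geostrophic balance rearranged: |∂P/∂n| = f ρ V_g
|∂P/∂n| = 6.16×10⁻⁵ × 0.735 × 11.0 = 4.98×10⁻⁴ Pa/m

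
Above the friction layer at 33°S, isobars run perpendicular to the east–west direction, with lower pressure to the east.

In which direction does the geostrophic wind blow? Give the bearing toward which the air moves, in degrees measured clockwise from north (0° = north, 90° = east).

The pressure-gradient force points toward the east (bearing 090°).
Geostrophic balance: in the Southern Hemisphere the Coriolis force deflects motion to the left, so the geostrophic wind blows 90° to the left of the pressure-gradient force (low pressure on the right).
Rotating 090° by 90° counterclockwise gives 000° — the wind blows toward the north.

000°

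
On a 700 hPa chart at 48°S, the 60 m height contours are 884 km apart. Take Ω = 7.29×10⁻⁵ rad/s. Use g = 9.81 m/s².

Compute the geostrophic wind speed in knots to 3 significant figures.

Coriolis parameter at 48°S:
f = 2Ω sin φ = 2 × 7.29×10⁻⁵ × sin 48° = 1.08×10⁻⁴ s⁻¹
Height gradient: |∂Z/∂n| = 60 m / 884000 m = 6.79×10⁻⁵
On a pressure surface, geostrophic balance gives V_g = (g/f)|∂Z/∂n|:
V_g = 9.81 × 6.79×10⁻⁵ / 1.08×10⁻⁴ = 6.15 m/s
Converting: 6.15 m/s × 1.944 = 11.9 knots

11.9 knots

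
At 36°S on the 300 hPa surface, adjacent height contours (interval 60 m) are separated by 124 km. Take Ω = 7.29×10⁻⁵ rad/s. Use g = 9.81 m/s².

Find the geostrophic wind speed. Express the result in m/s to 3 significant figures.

Coriolis parameter at 36°S:
f = 2Ω sin φ = 2 × 7.29×10⁻⁵ × sin 36° = 8.57×10⁻⁵ s⁻¹
Height gradient: |∂Z/∂n| = 60 m / 124000 m = 4.84×10⁻⁴
On a pressure surface, geostrophic balance gives V_g = (g/f)|∂Z/∂n|:
V_g = 9.81 × 4.84×10⁻⁴ / 8.57×10⁻⁵ = 55.4 m/s

55.4 m/s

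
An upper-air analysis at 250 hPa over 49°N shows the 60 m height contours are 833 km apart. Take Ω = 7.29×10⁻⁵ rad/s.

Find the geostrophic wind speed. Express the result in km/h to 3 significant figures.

Coriolis parameter at 49°N:
f = 2Ω sin φ = 2 × 7.29×10⁻⁵ × sin 49° = 1.10×10⁻⁴ s⁻¹
Height gradient: |∂Z/∂n| = 60 m / 833000 m = 7.20×10⁻⁵
On a pressure surface, geostrophic balance gives V_g = (g/f)|∂Z/∂n|:
V_g = 9.81 × 7.20×10⁻⁵ / 1.10×10⁻⁴ = 6.42 m/s
Converting: 6.42 m/s × 3.6 = 23.1 km/h

23.1 km/h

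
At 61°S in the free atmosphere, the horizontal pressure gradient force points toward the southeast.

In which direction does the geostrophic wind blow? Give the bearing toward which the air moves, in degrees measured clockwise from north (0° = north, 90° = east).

The pressure-gradient force points toward the southeast (bearing 135°).
Geostrophic balance: in the Southern Hemisphere the Coriolis force deflects motion to the left, so the geostrophic wind blows 90° to the left of the pressure-gradient force (low pressure on the right).
Rotating 135° by 90° counterclockwise gives 045° — the wind blows toward the northeast.

045°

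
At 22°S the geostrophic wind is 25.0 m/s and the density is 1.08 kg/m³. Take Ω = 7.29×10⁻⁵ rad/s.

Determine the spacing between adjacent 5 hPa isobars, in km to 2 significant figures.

340 km

Coriolis parameter at 22°S:
f = 2Ω sin φ = 2 × 7.29×10⁻⁵ × sin 22° = 5.46×10⁻⁵ s⁻¹
Geostrophic balance rearranged: |∂P/∂n| = f ρ V_g
|∂P/∂n| = 5.46×10⁻⁵ × 1.08 × 25.0 = 1.47×10⁻³ Pa/m
Isobar spacing: Δn = ΔP/|∂P/∂n| = 500 Pa / 1.47×10⁻³ Pa/m = 339057 m ≈ 340 km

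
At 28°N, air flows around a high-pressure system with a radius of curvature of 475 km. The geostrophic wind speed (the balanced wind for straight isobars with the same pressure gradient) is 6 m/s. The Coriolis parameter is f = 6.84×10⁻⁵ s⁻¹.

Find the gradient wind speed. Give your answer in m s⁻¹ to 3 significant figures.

Around a high, pressure-gradient force acts outward with centrifugal, so Coriolis balances both:
fV = (1/ρ)|∂P/∂n| + V²/R  →  V² − fR·V + fR·V_g = 0
With fR = 6.84×10⁻⁵ × 475×10³ m = 32.5 m/s:
V = [fR − √((fR)² − 4 fR V_g)]/2 = [32.5 − √(32.5² − 4×32.5×6)]/2 = 7.94 m/s
Supergeostrophic (V > V_g = 6 m/s), as expected around a high.

7.94 m s⁻¹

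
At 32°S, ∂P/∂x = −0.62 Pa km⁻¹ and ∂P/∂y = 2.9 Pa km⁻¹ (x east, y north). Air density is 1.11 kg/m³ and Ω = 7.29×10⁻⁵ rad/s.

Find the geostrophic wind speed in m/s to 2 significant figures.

35 m/s

Coriolis parameter at 32°S:
f = 2Ω sin φ = 2 × 7.29×10⁻⁵ × sin 32° = 7.73×10⁻⁵ s⁻¹
In the Southern Hemisphere f is negative: f = −7.73×10⁻⁵ s⁻¹.
Component geostrophic relations (x east, y north):
u_g = −(1/(fρ)) ∂P/∂y,  v_g = (1/(fρ)) ∂P/∂x
u_g = −(2.9×10⁻³)/(−7.73×10⁻⁵ × 1.11) = 33.8 m/s;  v_g = (−0.62×10⁻³)/(−7.73×10⁻⁵ × 1.11) = 7.23 m/s
|V_g| = √(u_g² + v_g²) = 34.6 m/s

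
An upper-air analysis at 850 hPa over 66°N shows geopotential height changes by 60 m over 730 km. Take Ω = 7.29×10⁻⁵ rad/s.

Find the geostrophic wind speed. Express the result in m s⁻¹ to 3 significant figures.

6.05 m s⁻¹

Coriolis parameter at 66°N:
f = 2Ω sin φ = 2 × 7.29×10⁻⁵ × sin 66° = 1.33×10⁻⁴ s⁻¹
Height gradient: |∂Z/∂n| = 60 m / 730000 m = 8.22×10⁻⁵
On a pressure surface, geostrophic balance gives V_g = (g/f)|∂Z/∂n|:
V_g = 9.81 × 8.22×10⁻⁵ / 1.33×10⁻⁴ = 6.05 m/s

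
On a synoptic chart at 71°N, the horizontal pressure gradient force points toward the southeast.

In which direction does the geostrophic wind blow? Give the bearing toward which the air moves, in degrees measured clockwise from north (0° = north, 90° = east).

The pressure-gradient force points toward the southeast (bearing 135°).
Geostrophic balance: in the Northern Hemisphere the Coriolis force deflects motion to the right, so the geostrophic wind blows 90° to the right of the pressure-gradient force (low pressure on the left).
Rotating 135° by 90° clockwise gives 225° — the wind blows toward the southwest.

225°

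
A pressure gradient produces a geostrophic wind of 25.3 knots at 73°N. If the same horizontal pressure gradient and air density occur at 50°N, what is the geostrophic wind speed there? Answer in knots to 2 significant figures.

With the same pressure gradient and density, V_g ∝ 1/f ∝ 1/sin φ.
V₂ = V₁ · sin φ₁ / sin φ₂ = 25.3 × sin 73° / sin 50°
V₂ = 25.3 × 0.9563/0.7660 = 32 knots

32 knots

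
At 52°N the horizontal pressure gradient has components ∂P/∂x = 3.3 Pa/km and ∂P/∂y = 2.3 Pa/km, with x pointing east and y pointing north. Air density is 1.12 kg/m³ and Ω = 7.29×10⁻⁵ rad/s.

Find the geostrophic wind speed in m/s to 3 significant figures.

Coriolis parameter at 52°N:
f = 2Ω sin φ = 2 × 7.29×10⁻⁵ × sin 52° = 1.15×10⁻⁴ s⁻¹
Component geostrophic relations (x east, y north):
u_g = −(1/(fρ)) ∂P/∂y,  v_g = (1/(fρ)) ∂P/∂x
u_g = −(2.3×10⁻³)/(1.15×10⁻⁴ × 1.12) = −17.9 m/s;  v_g = (3.3×10⁻³)/(1.15×10⁻⁴ × 1.12) = 25.6 m/s
|V_g| = √(u_g² + v_g²) = 31.3 m/s

31.3 m/s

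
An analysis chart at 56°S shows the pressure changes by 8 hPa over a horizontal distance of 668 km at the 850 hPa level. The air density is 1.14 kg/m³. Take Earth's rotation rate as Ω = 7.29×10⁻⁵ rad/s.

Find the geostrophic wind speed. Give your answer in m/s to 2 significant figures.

Coriolis parameter at 56°S:
f = 2Ω sin φ = 2 × 7.29×10⁻⁵ × sin 56° = 1.21×10⁻⁴ s⁻¹
Pressure gradient: |∂P/∂n| = 800 Pa / 668000 m = 1.20×10⁻³ Pa/m
Geostrophic balance (pressure-gradient force = Coriolis force):
V_g = (1/(fρ)) |∂P/∂n| = 1.20×10⁻³ / (1.21×10⁻⁴ × 1.14) = 8.69 m/s

8.7 m/s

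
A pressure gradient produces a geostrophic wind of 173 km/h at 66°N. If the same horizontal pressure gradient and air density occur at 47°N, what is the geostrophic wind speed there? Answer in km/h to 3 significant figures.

216 km/h

With the same pressure gradient and density, V_g ∝ 1/f ∝ 1/sin φ.
V₂ = V₁ · sin φ₁ / sin φ₂ = 173 × sin 66° / sin 47°
V₂ = 173 × 0.9135/0.7314 = 216 km/h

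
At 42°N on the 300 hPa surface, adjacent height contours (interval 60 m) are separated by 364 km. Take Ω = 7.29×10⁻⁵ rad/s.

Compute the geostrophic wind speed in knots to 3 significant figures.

32.2 knots

Coriolis parameter at 42°N:
f = 2Ω sin φ = 2 × 7.29×10⁻⁵ × sin 42° = 9.76×10⁻⁵ s⁻¹
Height gradient: |∂Z/∂n| = 60 m / 364000 m = 1.65×10⁻⁴
On a pressure surface, geostrophic balance gives V_g = (g/f)|∂Z/∂n|:
V_g = 9.81 × 1.65×10⁻⁴ / 9.76×10⁻⁵ = 16.6 m/s
Converting: 16.6 m/s × 1.944 = 32.2 knots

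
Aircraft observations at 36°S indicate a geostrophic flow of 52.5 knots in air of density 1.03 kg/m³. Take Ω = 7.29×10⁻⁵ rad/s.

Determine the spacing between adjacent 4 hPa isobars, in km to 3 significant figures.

168 km

Coriolis parameter at 36°S:
f = 2Ω sin φ = 2 × 7.29×10⁻⁵ × sin 36° = 8.57×10⁻⁵ s⁻¹
Wind speed in SI: 52.5 knots = 27.0 m/s
Geostrophic balance rearranged: |∂P/∂n| = f ρ V_g
|∂P/∂n| = 8.57×10⁻⁵ × 1.03 × 27.0 = 2.38×10⁻³ Pa/m
Isobar spacing: Δn = ΔP/|∂P/∂n| = 400 Pa / 2.38×10⁻³ Pa/m = 167783 m ≈ 168 km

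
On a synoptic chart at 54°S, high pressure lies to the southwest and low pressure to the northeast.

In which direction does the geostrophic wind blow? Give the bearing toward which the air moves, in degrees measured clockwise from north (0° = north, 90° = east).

315°

The pressure-gradient force points toward the northeast (bearing 045°).
Geostrophic balance: in the Southern Hemisphere the Coriolis force deflects motion to the left, so the geostrophic wind blows 90° to the left of the pressure-gradient force (low pressure on the right).
Rotating 045° by 90° counterclockwise gives 315° — the wind blows toward the northwest.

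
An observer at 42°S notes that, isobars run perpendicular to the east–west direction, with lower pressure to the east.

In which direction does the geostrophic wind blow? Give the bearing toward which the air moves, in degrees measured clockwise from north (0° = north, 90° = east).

The pressure-gradient force points toward the east (bearing 090°).
Geostrophic balance: in the Southern Hemisphere the Coriolis force deflects motion to the left, so the geostrophic wind blows 90° to the left of the pressure-gradient force (low pressure on the right).
Rotating 090° by 90° counterclockwise gives 000° — the wind blows toward the north.

000°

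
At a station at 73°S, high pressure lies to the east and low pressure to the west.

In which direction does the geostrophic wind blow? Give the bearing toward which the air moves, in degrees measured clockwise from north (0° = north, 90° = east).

180°

The pressure-gradient force points toward the west (bearing 270°).
Geostrophic balance: in the Southern Hemisphere the Coriolis force deflects motion to the left, so the geostrophic wind blows 90° to the left of the pressure-gradient force (low pressure on the right).
Rotating 270° by 90° counterclockwise gives 180° — the wind blows toward the south.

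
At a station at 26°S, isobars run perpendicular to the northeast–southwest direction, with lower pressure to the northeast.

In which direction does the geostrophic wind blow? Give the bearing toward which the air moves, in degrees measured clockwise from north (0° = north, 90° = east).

315°

The pressure-gradient force points toward the northeast (bearing 045°).
Geostrophic balance: in the Southern Hemisphere the Coriolis force deflects motion to the left, so the geostrophic wind blows 90° to the left of the pressure-gradient force (low pressure on the right).
Rotating 045° by 90° counterclockwise gives 315° — the wind blows toward the northwest.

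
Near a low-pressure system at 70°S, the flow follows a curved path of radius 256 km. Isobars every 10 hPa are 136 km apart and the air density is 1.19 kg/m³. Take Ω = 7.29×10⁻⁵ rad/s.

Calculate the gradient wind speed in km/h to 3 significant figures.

93.3 km/h

Coriolis parameter at 70°S:
f = 2Ω sin φ = 2 × 7.29×10⁻⁵ × sin 70° = 1.37×10⁻⁴ s⁻¹
Pressure gradient: |∂P/∂n| = 1000 Pa / 136000 m = 7.35×10⁻³ Pa/m
Geostrophic speed: V_g = |∂P/∂n|/(fρ) = 7.35×10⁻³/(1.37×10⁻⁴ × 1.19) = 45.1 m/s
Around a low, centrifugal force acts outward with Coriolis, so pressure-gradient force balances both:
(1/ρ)|∂P/∂n| = fV + V²/R  →  V² + fR·V − fR·V_g = 0
With fR = 1.37×10⁻⁴ × 256×10³ m = 35.1 m/s:
V = [−fR + √((fR)² + 4 fR V_g)]/2 = [−35.1 + √(35.1² + 4×35.1×45.1)]/2 = 25.9 m/s
Subgeostrophic (V < V_g = 45.1 m/s), as expected around a low.
Converting: 25.9 m/s × 3.6 = 93.3 km/h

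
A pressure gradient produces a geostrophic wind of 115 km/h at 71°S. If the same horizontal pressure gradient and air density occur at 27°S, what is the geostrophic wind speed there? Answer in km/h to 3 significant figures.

240 km/h

With the same pressure gradient and density, V_g ∝ 1/f ∝ 1/sin φ.
V₂ = V₁ · sin φ₁ / sin φ₂ = 115 × sin 71° / sin 27°
V₂ = 115 × 0.9455/0.4540 = 240 km/h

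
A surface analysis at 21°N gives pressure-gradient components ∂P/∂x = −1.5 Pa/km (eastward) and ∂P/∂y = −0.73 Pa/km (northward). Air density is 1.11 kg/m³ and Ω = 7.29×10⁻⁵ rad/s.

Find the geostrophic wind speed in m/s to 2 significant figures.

Coriolis parameter at 21°N:
f = 2Ω sin φ = 2 × 7.29×10⁻⁵ × sin 21° = 5.23×10⁻⁵ s⁻¹
Component geostrophic relations (x east, y north):
u_g = −(1/(fρ)) ∂P/∂y,  v_g = (1/(fρ)) ∂P/∂x
u_g = −(−0.73×10⁻³)/(5.23×10⁻⁵ × 1.11) = 12.6 m/s;  v_g = (−1.5×10⁻³)/(5.23×10⁻⁵ × 1.11) = −25.9 m/s
|V_g| = √(u_g² + v_g²) = 28.8 m/s

29 m/s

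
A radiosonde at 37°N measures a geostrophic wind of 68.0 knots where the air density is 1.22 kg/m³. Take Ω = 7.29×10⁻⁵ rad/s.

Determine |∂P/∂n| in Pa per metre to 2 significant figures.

3.7×10⁻³ Pa/m

Coriolis parameter at 37°N:
f = 2Ω sin φ = 2 × 7.29×10⁻⁵ × sin 37° = 8.77×10⁻⁵ s⁻¹
Wind speed in SI: 68.0 knots = 35.0 m/s
Geostrophic balance rearranged: |∂P/∂n| = f ρ V_g
|∂P/∂n| = 8.77×10⁻⁵ × 1.22 × 35.0 = 3.74×10⁻³ Pa/m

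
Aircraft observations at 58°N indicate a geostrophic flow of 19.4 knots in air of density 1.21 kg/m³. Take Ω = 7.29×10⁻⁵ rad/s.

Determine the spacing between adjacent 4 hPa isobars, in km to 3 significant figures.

268 km

Coriolis parameter at 58°N:
f = 2Ω sin φ = 2 × 7.29×10⁻⁵ × sin 58° = 1.24×10⁻⁴ s⁻¹
Wind speed in SI: 19.4 knots = 9.98 m/s
Geostrophic balance rearranged: |∂P/∂n| = f ρ V_g
|∂P/∂n| = 1.24×10⁻⁴ × 1.21 × 9.98 = 1.49×10⁻³ Pa/m
Isobar spacing: Δn = ΔP/|∂P/∂n| = 400 Pa / 1.49×10⁻³ Pa/m = 267890 m ≈ 268 km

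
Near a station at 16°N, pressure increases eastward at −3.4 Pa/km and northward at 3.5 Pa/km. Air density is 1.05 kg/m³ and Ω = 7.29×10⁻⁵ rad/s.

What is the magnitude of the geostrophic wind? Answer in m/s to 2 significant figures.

120 m/s

Coriolis parameter at 16°N:
f = 2Ω sin φ = 2 × 7.29×10⁻⁵ × sin 16° = 4.02×10⁻⁵ s⁻¹
Component geostrophic relations (x east, y north):
u_g = −(1/(fρ)) ∂P/∂y,  v_g = (1/(fρ)) ∂P/∂x
u_g = −(3.5×10⁻³)/(4.02×10⁻⁵ × 1.05) = −82.9 m/s;  v_g = (−3.4×10⁻³)/(4.02×10⁻⁵ × 1.05) = −80.6 m/s
|V_g| = √(u_g² + v_g²) = 116 m/s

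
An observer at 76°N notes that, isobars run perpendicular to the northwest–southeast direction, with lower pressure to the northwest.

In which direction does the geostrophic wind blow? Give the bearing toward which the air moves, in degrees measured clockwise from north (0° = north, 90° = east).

The pressure-gradient force points toward the northwest (bearing 315°).
Geostrophic balance: in the Northern Hemisphere the Coriolis force deflects motion to the right, so the geostrophic wind blows 90° to the right of the pressure-gradient force (low pressure on the left).
Rotating 315° by 90° clockwise gives 045° — the wind blows toward the northeast.

045°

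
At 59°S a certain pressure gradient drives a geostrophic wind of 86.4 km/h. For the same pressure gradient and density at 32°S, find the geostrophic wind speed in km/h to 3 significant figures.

140 km/h

With the same pressure gradient and density, V_g ∝ 1/f ∝ 1/sin φ.
V₂ = V₁ · sin φ₁ / sin φ₂ = 86.4 × sin 59° / sin 32°
V₂ = 86.4 × 0.8572/0.5299 = 140 km/h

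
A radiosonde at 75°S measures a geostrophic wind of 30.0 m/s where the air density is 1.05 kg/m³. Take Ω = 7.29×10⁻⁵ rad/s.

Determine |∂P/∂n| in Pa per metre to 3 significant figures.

4.44×10⁻³ Pa/m

Coriolis parameter at 75°S:
f = 2Ω sin φ = 2 × 7.29×10⁻⁵ × sin 75° = 1.41×10⁻⁴ s⁻¹
Geostrophic balance rearranged: |∂P/∂n| = f ρ V_g
|∂P/∂n| = 1.41×10⁻⁴ × 1.05 × 30.0 = 4.44×10⁻³ Pa/m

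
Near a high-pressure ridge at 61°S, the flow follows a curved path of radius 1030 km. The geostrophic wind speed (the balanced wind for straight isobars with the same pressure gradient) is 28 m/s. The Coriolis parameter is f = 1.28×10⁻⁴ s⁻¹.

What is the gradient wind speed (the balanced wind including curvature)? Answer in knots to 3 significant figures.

Around a high, pressure-gradient force acts outward with centrifugal, so Coriolis balances both:
fV = (1/ρ)|∂P/∂n| + V²/R  →  V² − fR·V + fR·V_g = 0
With fR = 1.28×10⁻⁴ × 1030×10³ m = 132 m/s:
V = [fR − √((fR)² − 4 fR V_g)]/2 = [132 − √(132² − 4×132×28)]/2 = 40.3 m/s
Supergeostrophic (V > V_g = 28 m/s), as expected around a high.
Converting: 40.3 m/s × 1.944 = 78.4 knots

78.4 knots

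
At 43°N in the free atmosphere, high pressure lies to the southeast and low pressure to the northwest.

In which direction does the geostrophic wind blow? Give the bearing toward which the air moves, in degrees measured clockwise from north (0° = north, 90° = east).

The pressure-gradient force points toward the northwest (bearing 315°).
Geostrophic balance: in the Northern Hemisphere the Coriolis force deflects motion to the right, so the geostrophic wind blows 90° to the right of the pressure-gradient force (low pressure on the left).
Rotating 315° by 90° clockwise gives 045° — the wind blows toward the northeast.

045°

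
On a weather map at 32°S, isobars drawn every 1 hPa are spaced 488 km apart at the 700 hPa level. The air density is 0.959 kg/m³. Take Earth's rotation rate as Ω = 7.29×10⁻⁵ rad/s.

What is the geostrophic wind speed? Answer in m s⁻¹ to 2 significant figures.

Coriolis parameter at 32°S:
f = 2Ω sin φ = 2 × 7.29×10⁻⁵ × sin 32° = 7.73×10⁻⁵ s⁻¹
Pressure gradient: |∂P/∂n| = 100 Pa / 488000 m = 2.05×10⁻⁴ Pa/m
Geostrophic balance (pressure-gradient force = Coriolis force):
V_g = (1/(fρ)) |∂P/∂n| = 2.05×10⁻⁴ / (7.73×10⁻⁵ × 0.959) = 2.77 m/s

2.8 m s⁻¹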